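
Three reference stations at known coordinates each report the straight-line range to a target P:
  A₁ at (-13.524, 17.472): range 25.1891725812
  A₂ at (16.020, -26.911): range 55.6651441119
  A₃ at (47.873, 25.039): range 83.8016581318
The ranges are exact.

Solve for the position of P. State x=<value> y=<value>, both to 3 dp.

eq1: (x + 13.524)² + (y − 17.472)² = 25.1891725812²
eq2: (x − 16.020)² + (y + 26.911)² = 55.6651441119²
eq3: (x − 47.873)² + (y − 25.039)² = 83.8016581318²
eq1−eq3, eq1−eq2 (x²,y² cancel):
  122.794·x + 15.134·y = -3957.617200
  59.088·x − 88.766·y = -1971.440893
det = 122.794·-88.766 − 15.134·59.088 = -11794.169996
x = (-3957.617200·-88.766 − 15.134·-1971.440893) / -11794.169996 = -32.315766
y = (122.794·-1971.440893 − -3957.617200·59.088) / -11794.169996 = 0.698093

x=-32.316 y=0.698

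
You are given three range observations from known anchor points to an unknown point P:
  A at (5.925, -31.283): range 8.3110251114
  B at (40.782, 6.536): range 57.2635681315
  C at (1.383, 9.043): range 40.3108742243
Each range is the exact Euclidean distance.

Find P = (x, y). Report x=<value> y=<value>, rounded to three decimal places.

x=-2.384 y=-31.091

eq1: (x − 5.925)² + (y + 31.283)² = 8.3110251114²
eq2: (x − 40.782)² + (y − 6.536)² = 57.2635681315²
eq3: (x − 1.383)² + (y − 9.043)² = 40.3108742243²
eq1−eq3, eq1−eq2 (x²,y² cancel):
  -9.084·x + 80.652·y = -2485.936618
  69.714·x + 75.638·y = -2517.883991
det = -9.084·75.638 − 80.652·69.714 = -6309.669120
x = (-2485.936618·75.638 − 80.652·-2517.883991) / -6309.669120 = -2.383818
y = (-9.084·-2517.883991 − -2485.936618·69.714) / -6309.669120 = -31.091495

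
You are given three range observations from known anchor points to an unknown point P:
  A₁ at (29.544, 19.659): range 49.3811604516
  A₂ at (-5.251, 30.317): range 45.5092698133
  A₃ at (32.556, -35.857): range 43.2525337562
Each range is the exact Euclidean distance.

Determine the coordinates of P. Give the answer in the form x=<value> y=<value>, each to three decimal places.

eq1: (x − 29.544)² + (y − 19.659)² = 49.3811604516²
eq2: (x + 5.251)² + (y − 30.317)² = 45.5092698133²
eq3: (x − 32.556)² + (y + 35.857)² = 43.2525337562²
eq3−eq1, eq3−eq2 (x²,y² cancel):
  -6.024·x + 111.032·y = -1654.010699
  -75.614·x + 132.348·y = -1599.236058
det = -6.024·132.348 − 111.032·-75.614 = 7598.309296
x = (-1654.010699·132.348 − 111.032·-1599.236058) / 7598.309296 = -5.440504
y = (-6.024·-1599.236058 − -1654.010699·-75.614) / 7598.309296 = -15.191875

x=-5.441 y=-15.192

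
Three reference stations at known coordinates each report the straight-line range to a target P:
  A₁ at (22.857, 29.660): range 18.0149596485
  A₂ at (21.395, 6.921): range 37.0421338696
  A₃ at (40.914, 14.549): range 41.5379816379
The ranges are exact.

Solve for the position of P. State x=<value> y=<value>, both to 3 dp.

eq1: (x − 22.857)² + (y − 29.660)² = 18.0149596485²
eq2: (x − 21.395)² + (y − 6.921)² = 37.0421338696²
eq3: (x − 40.914)² + (y − 14.549)² = 41.5379816379²
eq3−eq1, eq3−eq2 (x²,y² cancel):
  -36.114·x + 30.222·y = 917.394399
  -39.038·x − 15.256·y = -1026.698294
det = -36.114·-15.256 − 30.222·-39.038 = 1730.761620
x = (917.394399·-15.256 − 30.222·-1026.698294) / 1730.761620 = 9.841394
y = (-36.114·-1026.698294 − 917.394399·-39.038) / 1730.761620 = 42.115231

x=9.841 y=42.115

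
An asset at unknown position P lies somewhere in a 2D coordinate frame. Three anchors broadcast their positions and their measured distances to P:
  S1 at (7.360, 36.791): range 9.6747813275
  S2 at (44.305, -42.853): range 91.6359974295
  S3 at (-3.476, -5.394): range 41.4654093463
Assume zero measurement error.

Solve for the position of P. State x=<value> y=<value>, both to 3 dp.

x=-2.287 y=36.054

eq1: (x − 7.360)² + (y − 36.791)² = 9.6747813275²
eq2: (x − 44.305)² + (y + 42.853)² = 91.6359974295²
eq3: (x + 3.476)² + (y + 5.394)² = 41.4654093463²
eq3−eq2, eq3−eq1 (x²,y² cancel):
  95.562·x − 74.918·y = -2919.641031
  21.672·x + 84.370·y = 2992.348248
det = 95.562·84.370 − -74.918·21.672 = 9686.188836
x = (-2919.641031·84.370 − -74.918·2992.348248) / 9686.188836 = -2.286696
y = (95.562·2992.348248 − -2919.641031·21.672) / 9686.188836 = 36.054350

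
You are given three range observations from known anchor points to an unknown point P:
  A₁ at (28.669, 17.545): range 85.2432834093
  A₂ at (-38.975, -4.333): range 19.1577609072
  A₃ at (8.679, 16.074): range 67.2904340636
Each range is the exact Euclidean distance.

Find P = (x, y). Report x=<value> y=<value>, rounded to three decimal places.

x=-46.984 y=-21.736

eq1: (x − 28.669)² + (y − 17.545)² = 85.2432834093²
eq2: (x + 38.975)² + (y + 4.333)² = 19.1577609072²
eq3: (x − 8.679)² + (y − 16.074)² = 67.2904340636²
eq1−eq3, eq1−eq2 (x²,y² cancel):
  -39.980·x − 2.942·y = 1942.374781
  -135.288·x − 43.756·y = 7307.484491
det = -39.980·-43.756 − -2.942·-135.288 = 1351.347584
x = (1942.374781·-43.756 − -2.942·7307.484491) / 1351.347584 = -46.984160
y = (-39.980·7307.484491 − 1942.374781·-135.288) / 1351.347584 = -21.736251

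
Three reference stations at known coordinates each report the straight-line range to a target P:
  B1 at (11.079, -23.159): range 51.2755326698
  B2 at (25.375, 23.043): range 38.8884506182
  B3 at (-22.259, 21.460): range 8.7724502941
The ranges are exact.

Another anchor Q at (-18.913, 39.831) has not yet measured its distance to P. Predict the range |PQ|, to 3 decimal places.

18.785

eq1: (x − 11.079)² + (y + 23.159)² = 51.2755326698²
eq2: (x − 25.375)² + (y − 23.043)² = 38.8884506182²
eq3: (x + 22.259)² + (y − 21.460)² = 8.7724502941²
eq1−eq3, eq1−eq2 (x²,y² cancel):
  -66.676·x + 89.238·y = 2849.135525
  28.592·x + 92.404·y = 1632.655611
det = -66.676·92.404 − 89.238·28.592 = -8712.622000
x = (2849.135525·92.404 − 89.238·1632.655611) / -8712.622000 = -13.494973
y = (-66.676·1632.655611 − 2849.135525·28.592) / -8712.622000 = 21.844334
|P − Q| = √((-13.494973 − -18.913)² + (21.844334 − 39.831)²) = 18.784972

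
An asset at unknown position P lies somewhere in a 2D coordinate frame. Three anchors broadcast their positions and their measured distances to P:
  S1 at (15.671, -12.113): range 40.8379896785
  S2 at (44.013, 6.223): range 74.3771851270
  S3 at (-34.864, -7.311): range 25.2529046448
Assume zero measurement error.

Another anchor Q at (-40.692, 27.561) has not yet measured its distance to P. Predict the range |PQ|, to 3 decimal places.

eq1: (x − 15.671)² + (y + 12.113)² = 40.8379896785²
eq2: (x − 44.013)² + (y − 6.223)² = 74.3771851270²
eq3: (x + 34.864)² + (y + 7.311)² = 25.2529046448²
eq1−eq3, eq1−eq2 (x²,y² cancel):
  -101.070·x + 9.604·y = 1906.676415
  56.684·x + 36.672·y = -2280.659378
det = -101.070·36.672 − 9.604·56.684 = -4250.832176
x = (1906.676415·36.672 − 9.604·-2280.659378) / -4250.832176 = -21.601674
y = (-101.070·-2280.659378 − 1906.676415·56.684) / -4250.832176 = -28.800995
|P − Q| = √((-21.601674 − -40.692)² + (-28.800995 − 27.561)²) = 59.507269

59.507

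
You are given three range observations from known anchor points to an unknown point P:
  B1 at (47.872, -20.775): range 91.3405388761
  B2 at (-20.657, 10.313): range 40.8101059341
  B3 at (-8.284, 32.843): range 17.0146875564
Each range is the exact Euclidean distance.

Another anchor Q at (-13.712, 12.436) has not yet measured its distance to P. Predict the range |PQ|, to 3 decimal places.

eq1: (x − 47.872)² + (y + 20.775)² = 91.3405388761²
eq2: (x + 20.657)² + (y − 10.313)² = 40.8101059341²
eq3: (x + 8.284)² + (y − 32.843)² = 17.0146875564²
eq3−eq2, eq3−eq1 (x²,y² cancel):
  -24.746·x − 45.060·y = -1990.182841
  112.312·x − 107.236·y = -6477.552746
det = -24.746·-107.236 − -45.060·112.312 = 7714.440776
x = (-1990.182841·-107.236 − -45.060·-6477.552746) / 7714.440776 = -10.170443
y = (-24.746·-6477.552746 − -1990.182841·112.312) / 7714.440776 = 49.752788
|P − Q| = √((-10.170443 − -13.712)² + (49.752788 − 12.436)²) = 37.484467

37.484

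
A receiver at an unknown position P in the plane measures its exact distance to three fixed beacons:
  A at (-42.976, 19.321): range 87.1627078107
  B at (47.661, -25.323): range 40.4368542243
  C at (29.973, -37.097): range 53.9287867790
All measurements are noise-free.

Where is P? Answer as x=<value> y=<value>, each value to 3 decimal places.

x=44.077 y=14.955

eq1: (x + 42.976)² + (y − 19.321)² = 87.1627078107²
eq2: (x − 47.661)² + (y + 25.323)² = 40.4368542243²
eq3: (x − 29.973)² + (y + 37.097)² = 53.9287867790²
eq2−eq1, eq2−eq3 (x²,y² cancel):
  -181.274·x + 89.288·y = -6654.786086
  -35.376·x − 23.548·y = -1911.431976
det = -181.274·-23.548 − 89.288·-35.376 = 7427.292440
x = (-6654.786086·-23.548 − 89.288·-1911.431976) / 7427.292440 = 44.077279
y = (-181.274·-1911.431976 − -6654.786086·-35.376) / 7427.292440 = 14.954737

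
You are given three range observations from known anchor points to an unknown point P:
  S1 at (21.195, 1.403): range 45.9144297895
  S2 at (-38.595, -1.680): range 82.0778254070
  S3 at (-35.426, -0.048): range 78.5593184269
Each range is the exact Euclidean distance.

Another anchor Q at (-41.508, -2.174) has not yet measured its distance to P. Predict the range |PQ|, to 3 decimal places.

84.729

eq1: (x − 21.195)² + (y − 1.403)² = 45.9144297895²
eq2: (x + 38.595)² + (y + 1.680)² = 82.0778254070²
eq3: (x + 35.426)² + (y + 0.048)² = 78.5593184269²
eq3−eq1, eq3−eq2 (x²,y² cancel):
  113.242·x + 2.902·y = 3259.624303
  -6.338·x − 3.264·y = -327.810267
det = 113.242·-3.264 − 2.902·-6.338 = -351.229012
x = (3259.624303·-3.264 − 2.902·-327.810267) / -351.229012 = 27.583451
y = (113.242·-327.810267 − 3259.624303·-6.338) / -351.229012 = 46.870819
|P − Q| = √((27.583451 − -41.508)² + (46.870819 − -2.174)²) = 84.729115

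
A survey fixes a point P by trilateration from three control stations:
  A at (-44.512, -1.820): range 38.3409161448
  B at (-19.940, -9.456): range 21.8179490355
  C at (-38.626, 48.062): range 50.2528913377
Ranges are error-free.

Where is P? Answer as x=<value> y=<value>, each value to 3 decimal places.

x=-7.596 y=8.534

eq1: (x + 44.512)² + (y + 1.820)² = 38.3409161448²
eq2: (x + 19.940)² + (y + 9.456)² = 21.8179490355²
eq3: (x + 38.626)² + (y − 48.062)² = 50.2528913377²
eq1−eq3, eq1−eq2 (x²,y² cancel):
  11.772·x + 99.764·y = 761.965939
  49.144·x − 15.272·y = -503.608057
det = 11.772·-15.272 − 99.764·49.144 = -5082.584000
x = (761.965939·-15.272 − 99.764·-503.608057) / -5082.584000 = -7.595587
y = (11.772·-503.608057 − 761.965939·49.144) / -5082.584000 = 8.533952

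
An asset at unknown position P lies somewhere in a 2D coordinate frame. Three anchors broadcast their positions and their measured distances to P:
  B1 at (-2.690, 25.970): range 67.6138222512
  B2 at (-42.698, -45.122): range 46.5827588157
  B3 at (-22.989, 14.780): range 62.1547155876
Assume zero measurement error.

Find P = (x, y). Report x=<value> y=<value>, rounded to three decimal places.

eq1: (x + 2.690)² + (y − 25.970)² = 67.6138222512²
eq2: (x + 42.698)² + (y + 45.122)² = 46.5827588157²
eq3: (x + 22.989)² + (y − 14.780)² = 62.1547155876²
eq1−eq2, eq1−eq3 (x²,y² cancel):
  -80.016·x − 142.184·y = 5579.112629
  -40.598·x − 22.380·y = 773.685811
det = -80.016·-22.380 − -142.184·-40.598 = -3981.627952
x = (5579.112629·-22.380 − -142.184·773.685811) / -3981.627952 = 3.730835
y = (-80.016·773.685811 − 5579.112629·-40.598) / -3981.627952 = -41.338260

x=3.731 y=-41.338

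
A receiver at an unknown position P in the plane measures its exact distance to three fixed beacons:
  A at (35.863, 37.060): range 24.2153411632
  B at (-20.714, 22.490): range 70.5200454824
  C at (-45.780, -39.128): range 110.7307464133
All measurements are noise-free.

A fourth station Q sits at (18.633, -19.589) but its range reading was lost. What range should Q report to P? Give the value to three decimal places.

eq1: (x − 35.863)² + (y − 37.060)² = 24.2153411632²
eq2: (x + 20.714)² + (y − 22.490)² = 70.5200454824²
eq3: (x + 45.780)² + (y + 39.128)² = 110.7307464133²
eq1−eq2, eq1−eq3 (x²,y² cancel):
  -113.154·x − 29.140·y = -6111.422540
  -163.286·x − 152.376·y = -10707.705039
det = -113.154·-152.376 − -29.140·-163.286 = 12483.799864
x = (-6111.422540·-152.376 − -29.140·-10707.705039) / 12483.799864 = 49.601211
y = (-113.154·-10707.705039 − -6111.422540·-163.286) / 12483.799864 = 17.118980
|P − Q| = √((49.601211 − 18.633)² + (17.118980 − -19.589)²) = 48.026096

48.026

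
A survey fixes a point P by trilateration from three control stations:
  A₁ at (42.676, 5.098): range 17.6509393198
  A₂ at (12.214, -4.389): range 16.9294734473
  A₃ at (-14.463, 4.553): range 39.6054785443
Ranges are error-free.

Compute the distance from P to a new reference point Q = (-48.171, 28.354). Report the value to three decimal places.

eq1: (x − 42.676)² + (y − 5.098)² = 17.6509393198²
eq2: (x − 12.214)² + (y + 4.389)² = 16.9294734473²
eq3: (x + 14.463)² + (y − 4.553)² = 39.6054785443²
eq2−eq1, eq2−eq3 (x²,y² cancel):
  60.924·x + 18.974·y = 1653.836875
  -53.354·x + 17.884·y = -1220.523799
det = 60.924·17.884 − 18.974·-53.354 = 2101.903612
x = (1653.836875·17.884 − 18.974·-1220.523799) / 2101.903612 = 25.089370
y = (60.924·-1220.523799 − 1653.836875·-53.354) / 2101.903612 = 6.603357
|P − Q| = √((25.089370 − -48.171)² + (6.603357 − 28.354)²) = 76.421020

76.421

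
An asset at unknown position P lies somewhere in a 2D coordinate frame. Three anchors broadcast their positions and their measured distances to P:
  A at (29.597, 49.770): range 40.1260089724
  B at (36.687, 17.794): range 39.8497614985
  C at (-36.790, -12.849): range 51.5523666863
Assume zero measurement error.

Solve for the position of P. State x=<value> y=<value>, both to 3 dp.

eq1: (x − 29.597)² + (y − 49.770)² = 40.1260089724²
eq2: (x − 36.687)² + (y − 17.794)² = 39.8497614985²
eq3: (x + 36.790)² + (y + 12.849)² = 51.5523666863²
eq3−eq2, eq3−eq1 (x²,y² cancel):
  146.954·x + 61.286·y = 1213.604523
  132.774·x + 125.238·y = 2881.984323
det = 146.954·125.238 − 61.286·132.774 = 10267.037688
x = (1213.604523·125.238 − 61.286·2881.984323) / 10267.037688 = -2.399513
y = (146.954·2881.984323 − 1213.604523·132.774) / 10267.037688 = 25.555959

x=-2.400 y=25.556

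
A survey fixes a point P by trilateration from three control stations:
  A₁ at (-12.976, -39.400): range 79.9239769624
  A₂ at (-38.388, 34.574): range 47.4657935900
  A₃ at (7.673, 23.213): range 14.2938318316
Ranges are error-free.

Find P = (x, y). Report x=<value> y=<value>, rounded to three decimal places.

eq1: (x + 12.976)² + (y + 39.400)² = 79.9239769624²
eq2: (x + 38.388)² + (y − 34.574)² = 47.4657935900²
eq3: (x − 7.673)² + (y − 23.213)² = 14.2938318316²
eq2−eq3, eq2−eq1 (x²,y² cancel):
  92.122·x − 22.722·y = -22.593789
  50.824·x − 147.948·y = -5083.103976
det = 92.122·-147.948 − -22.722·50.824 = -12474.442728
x = (-22.593789·-147.948 − -22.722·-5083.103976) / -12474.442728 = 8.990829
y = (92.122·-5083.103976 − -22.593789·50.824) / -12474.442728 = 37.445953

x=8.991 y=37.446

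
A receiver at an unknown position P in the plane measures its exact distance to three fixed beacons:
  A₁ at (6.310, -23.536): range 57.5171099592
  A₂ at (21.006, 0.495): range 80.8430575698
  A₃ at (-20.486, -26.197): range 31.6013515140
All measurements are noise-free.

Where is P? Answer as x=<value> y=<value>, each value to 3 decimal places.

eq1: (x − 6.310)² + (y + 23.536)² = 57.5171099592²
eq2: (x − 21.006)² + (y − 0.495)² = 80.8430575698²
eq3: (x + 20.486)² + (y + 26.197)² = 31.6013515140²
eq3−eq1, eq3−eq2 (x²,y² cancel):
  53.592·x + 5.322·y = -2821.772130
  82.984·x + 53.384·y = -6201.416484
det = 53.592·53.384 − 5.322·82.984 = 2419.314480
x = (-2821.772130·53.384 − 5.322·-6201.416484) / 2419.314480 = -48.622676
y = (53.592·-6201.416484 − -2821.772130·82.984) / 2419.314480 = -40.583552

x=-48.623 y=-40.584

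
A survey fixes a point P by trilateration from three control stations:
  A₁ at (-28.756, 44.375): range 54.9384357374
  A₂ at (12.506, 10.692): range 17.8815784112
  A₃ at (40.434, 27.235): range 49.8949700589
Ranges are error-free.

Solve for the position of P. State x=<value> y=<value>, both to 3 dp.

eq1: (x + 28.756)² + (y − 44.375)² = 54.9384357374²
eq2: (x − 12.506)² + (y − 10.692)² = 17.8815784112²
eq3: (x − 40.434)² + (y − 27.235)² = 49.8949700589²
eq1−eq2, eq1−eq3 (x²,y² cancel):
  82.524·x − 67.366·y = 173.151614
  138.380·x − 34.280·y = 109.329104
det = 82.524·-34.280 − -67.366·138.380 = 6493.184360
x = (173.151614·-34.280 − -67.366·109.329104) / 6493.184360 = 0.220143
y = (82.524·109.329104 − 173.151614·138.380) / 6493.184360 = -2.300635

x=0.220 y=-2.301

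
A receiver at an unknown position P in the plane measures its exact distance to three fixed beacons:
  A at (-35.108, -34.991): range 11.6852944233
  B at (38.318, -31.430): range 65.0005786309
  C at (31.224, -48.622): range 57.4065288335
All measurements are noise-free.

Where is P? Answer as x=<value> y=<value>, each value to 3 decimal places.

eq1: (x + 35.108)² + (y + 34.991)² = 11.6852944233²
eq2: (x − 38.318)² + (y + 31.430)² = 65.0005786309²
eq3: (x − 31.224)² + (y + 48.622)² = 57.4065288335²
eq3−eq1, eq3−eq2 (x²,y² cancel):
  -132.664·x + 27.262·y = 2276.868132
  14.188·x + 34.384·y = -1812.488706
det = -132.664·34.384 − 27.262·14.188 = -4948.312232
x = (2276.868132·34.384 − 27.262·-1812.488706) / -4948.312232 = -25.806759
y = (-132.664·-1812.488706 − 2276.868132·14.188) / -4948.312232 = -42.064402

x=-25.807 y=-42.064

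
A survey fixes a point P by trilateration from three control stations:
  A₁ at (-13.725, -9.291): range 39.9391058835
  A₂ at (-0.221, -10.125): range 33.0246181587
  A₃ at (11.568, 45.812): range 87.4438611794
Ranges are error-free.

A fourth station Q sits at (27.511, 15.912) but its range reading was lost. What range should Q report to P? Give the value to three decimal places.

60.208

eq1: (x + 13.725)² + (y + 9.291)² = 39.9391058835²
eq2: (x + 0.221)² + (y + 10.125)² = 33.0246181587²
eq3: (x − 11.568)² + (y − 45.812)² = 87.4438611794²
eq1−eq2, eq1−eq3 (x²,y² cancel):
  27.008·x − 1.668·y = 332.372934
  50.586·x + 110.206·y = -4093.437017
det = 27.008·110.206 − -1.668·50.586 = 3060.821096
x = (332.372934·110.206 − -1.668·-4093.437017) / 3060.821096 = 9.736485
y = (27.008·-4093.437017 − 332.372934·50.586) / 3060.821096 = -41.612678
|P − Q| = √((9.736485 − 27.511)² + (-41.612678 − 15.912)²) = 60.208156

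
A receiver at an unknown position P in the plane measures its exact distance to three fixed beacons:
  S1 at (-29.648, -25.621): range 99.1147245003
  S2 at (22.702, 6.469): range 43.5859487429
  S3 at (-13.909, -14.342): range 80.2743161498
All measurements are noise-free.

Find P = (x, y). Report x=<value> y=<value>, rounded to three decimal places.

x=37.172 y=47.583

eq1: (x + 29.648)² + (y + 25.621)² = 99.1147245003²
eq2: (x − 22.702)² + (y − 6.469)² = 43.5859487429²
eq3: (x + 13.909)² + (y + 14.342)² = 80.2743161498²
eq1−eq3, eq1−eq2 (x²,y² cancel):
  31.478·x + 22.558·y = 2243.476479
  104.700·x + 64.180·y = 6945.782905
det = 31.478·64.180 − 22.558·104.700 = -341.564560
x = (2243.476479·64.180 − 22.558·6945.782905) / -341.564560 = 37.172037
y = (31.478·6945.782905 − 2243.476479·104.700) / -341.564560 = 47.582902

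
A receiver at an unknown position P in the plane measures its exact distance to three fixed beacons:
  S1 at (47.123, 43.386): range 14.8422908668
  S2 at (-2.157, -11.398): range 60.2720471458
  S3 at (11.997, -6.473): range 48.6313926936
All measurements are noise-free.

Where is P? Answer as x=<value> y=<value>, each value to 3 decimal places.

eq1: (x − 47.123)² + (y − 43.386)² = 14.8422908668²
eq2: (x + 2.157)² + (y + 11.398)² = 60.2720471458²
eq3: (x − 11.997)² + (y + 6.473)² = 48.6313926936²
eq3−eq1, eq3−eq2 (x²,y² cancel):
  70.252·x + 99.718·y = 6061.813144
  -28.308·x − 9.850·y = -1318.967997
det = 70.252·-9.850 − 99.718·-28.308 = 2130.834944
x = (6061.813144·-9.850 − 99.718·-1318.967997) / 2130.834944 = 33.703216
y = (70.252·-1318.967997 − 6061.813144·-28.308) / 2130.834944 = 37.045416

x=33.703 y=37.045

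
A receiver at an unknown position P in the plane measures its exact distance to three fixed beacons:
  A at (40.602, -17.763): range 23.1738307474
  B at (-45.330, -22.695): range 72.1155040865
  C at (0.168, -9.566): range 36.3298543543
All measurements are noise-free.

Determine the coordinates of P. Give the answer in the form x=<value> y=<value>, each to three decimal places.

eq1: (x − 40.602)² + (y + 17.763)² = 23.1738307474²
eq2: (x + 45.330)² + (y + 22.695)² = 72.1155040865²
eq3: (x − 0.168)² + (y + 9.566)² = 36.3298543543²
eq3−eq1, eq3−eq2 (x²,y² cancel):
  80.868·x − 16.394·y = 2655.341879
  -90.996·x − 26.258·y = -1402.452267
det = 80.868·-26.258 − -16.394·-90.996 = -3615.220368
x = (2655.341879·-26.258 − -16.394·-1402.452267) / -3615.220368 = 25.645952
y = (80.868·-1402.452267 − 2655.341879·-90.996) / -3615.220368 = -35.464499

x=25.646 y=-35.464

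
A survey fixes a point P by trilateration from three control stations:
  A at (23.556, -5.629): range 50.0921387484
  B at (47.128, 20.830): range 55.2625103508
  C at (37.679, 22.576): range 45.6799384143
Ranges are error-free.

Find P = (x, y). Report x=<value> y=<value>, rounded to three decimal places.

eq1: (x − 23.556)² + (y + 5.629)² = 50.0921387484²
eq2: (x − 47.128)² + (y − 20.830)² = 55.2625103508²
eq3: (x − 37.679)² + (y − 22.576)² = 45.6799384143²
eq3−eq1, eq3−eq2 (x²,y² cancel):
  -28.246·x − 56.410·y = -1765.377631
  18.898·x − 3.492·y = -241.733810
det = -28.246·-3.492 − -56.410·18.898 = 1164.671212
x = (-1765.377631·-3.492 − -56.410·-241.733810) / 1164.671212 = -6.415120
y = (-28.246·-241.733810 − -1765.377631·18.898) / 1164.671212 = 34.507696

x=-6.415 y=34.508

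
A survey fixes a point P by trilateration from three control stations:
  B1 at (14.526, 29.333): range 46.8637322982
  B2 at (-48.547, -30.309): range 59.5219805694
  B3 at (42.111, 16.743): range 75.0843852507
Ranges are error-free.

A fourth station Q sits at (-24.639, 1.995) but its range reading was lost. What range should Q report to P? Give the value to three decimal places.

eq1: (x − 14.526)² + (y − 29.333)² = 46.8637322982²
eq2: (x + 48.547)² + (y + 30.309)² = 59.5219805694²
eq3: (x − 42.111)² + (y − 16.743)² = 75.0843852507²
eq1−eq2, eq1−eq3 (x²,y² cancel):
  -126.146·x − 119.284·y = 857.360359
  55.170·x − 25.180·y = -2459.220699
det = -126.146·-25.180 − -119.284·55.170 = 9757.254560
x = (857.360359·-25.180 − -119.284·-2459.220699) / 9757.254560 = -32.276909
y = (-126.146·-2459.220699 − 857.360359·55.170) / 9757.254560 = 26.946133
|P − Q| = √((-32.276909 − -24.639)² + (26.946133 − 1.995)²) = 26.093998

26.094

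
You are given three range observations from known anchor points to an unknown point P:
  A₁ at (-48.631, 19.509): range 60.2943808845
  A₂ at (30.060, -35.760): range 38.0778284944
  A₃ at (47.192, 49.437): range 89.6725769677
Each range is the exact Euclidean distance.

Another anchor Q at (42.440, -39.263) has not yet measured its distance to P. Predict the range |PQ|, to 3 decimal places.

eq1: (x + 48.631)² + (y − 19.509)² = 60.2943808845²
eq2: (x − 30.060)² + (y + 35.760)² = 38.0778284944²
eq3: (x − 47.192)² + (y − 49.437)² = 89.6725769677²
eq1−eq3, eq1−eq2 (x²,y² cancel):
  191.646·x + 59.856·y = -2480.232103
  157.382·x − 110.538·y = 1622.297301
det = 191.646·-110.538 − 59.856·157.382 = -30604.422540
x = (-2480.232103·-110.538 − 59.856·1622.297301) / -30604.422540 = -5.785297
y = (191.646·1622.297301 − -2480.232103·157.382) / -30604.422540 = -22.913377
|P − Q| = √((-5.785297 − 42.440)² + (-22.913377 − -39.263)²) = 50.921404

50.921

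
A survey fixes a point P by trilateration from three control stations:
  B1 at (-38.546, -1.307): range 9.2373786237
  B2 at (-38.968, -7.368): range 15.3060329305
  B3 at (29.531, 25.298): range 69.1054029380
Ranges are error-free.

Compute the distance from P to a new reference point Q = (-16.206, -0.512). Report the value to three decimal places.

eq1: (x + 38.546)² + (y + 1.307)² = 9.2373786237²
eq2: (x + 38.968)² + (y + 7.368)² = 15.3060329305²
eq3: (x − 29.531)² + (y − 25.298)² = 69.1054029380²
eq2−eq3, eq2−eq1 (x²,y² cancel):
  136.998·x + 65.332·y = -4602.005754
  0.844·x + 12.122·y = 63.655397
det = 136.998·12.122 − 65.332·0.844 = 1605.549548
x = (-4602.005754·12.122 − 65.332·63.655397) / 1605.549548 = -37.335658
y = (136.998·63.655397 − -4602.005754·0.844) / 1605.549548 = 7.850742
|P − Q| = √((-37.335658 − -16.206)² + (7.850742 − -0.512)²) = 22.724390

22.724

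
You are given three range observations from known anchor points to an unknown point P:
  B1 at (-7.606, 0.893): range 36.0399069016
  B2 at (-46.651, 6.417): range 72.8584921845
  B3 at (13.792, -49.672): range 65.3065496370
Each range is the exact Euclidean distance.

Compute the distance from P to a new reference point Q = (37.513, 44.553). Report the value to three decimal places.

eq1: (x + 7.606)² + (y − 0.893)² = 36.0399069016²
eq2: (x + 46.651)² + (y − 6.417)² = 72.8584921845²
eq3: (x − 13.792)² + (y + 49.672)² = 65.3065496370²
eq3−eq1, eq3−eq2 (x²,y² cancel):
  -42.796·x + 101.130·y = 367.192373
  -120.886·x + 112.178·y = -1483.447616
det = -42.796·112.178 − 101.130·-120.886 = 7424.431492
x = (367.192373·112.178 − 101.130·-1483.447616) / 7424.431492 = 25.754425
y = (-42.796·-1483.447616 − 367.192373·-120.886) / 7424.431492 = 14.529603
|P − Q| = √((25.754425 − 37.513)² + (14.529603 − 44.553)²) = 32.243890

32.244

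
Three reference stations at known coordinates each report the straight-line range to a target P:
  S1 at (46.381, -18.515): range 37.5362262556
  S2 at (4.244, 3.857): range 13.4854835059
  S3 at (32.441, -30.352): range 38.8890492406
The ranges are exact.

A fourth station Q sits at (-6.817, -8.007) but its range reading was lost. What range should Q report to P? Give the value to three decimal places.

27.967

eq1: (x − 46.381)² + (y + 18.515)² = 37.5362262556²
eq2: (x − 4.244)² + (y − 3.857)² = 13.4854835059²
eq3: (x − 32.441)² + (y + 30.352)² = 38.8890492406²
eq2−eq1, eq2−eq3 (x²,y² cancel):
  84.274·x − 44.744·y = 1234.004385
  56.394·x − 68.418·y = 610.274515
det = 84.274·-68.418 − -44.744·56.394 = -3242.565396
x = (1234.004385·-68.418 − -44.744·610.274515) / -3242.565396 = 17.616295
y = (84.274·610.274515 − 1234.004385·56.394) / -3242.565396 = 5.600556
|P − Q| = √((17.616295 − -6.817)² + (5.600556 − -8.007)²) = 27.966971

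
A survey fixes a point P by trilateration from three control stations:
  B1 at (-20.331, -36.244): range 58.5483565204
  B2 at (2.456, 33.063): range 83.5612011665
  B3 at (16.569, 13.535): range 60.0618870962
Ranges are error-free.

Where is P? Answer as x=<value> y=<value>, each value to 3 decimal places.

x=37.869 y=-42.623

eq1: (x + 20.331)² + (y + 36.244)² = 58.5483565204²
eq2: (x − 2.456)² + (y − 33.063)² = 83.5612011665²
eq3: (x − 16.569)² + (y − 13.535)² = 60.0618870962²
eq2−eq3, eq2−eq1 (x²,y² cancel):
  28.226·x − 39.056·y = 2733.578140
  -45.574·x − 138.614·y = 4182.347481
det = 28.226·-138.614 − -39.056·-45.574 = -5692.456908
x = (2733.578140·-138.614 − -39.056·4182.347481) / -5692.456908 = 37.868787
y = (28.226·4182.347481 − 2733.578140·-45.574) / -5692.456908 = -42.623253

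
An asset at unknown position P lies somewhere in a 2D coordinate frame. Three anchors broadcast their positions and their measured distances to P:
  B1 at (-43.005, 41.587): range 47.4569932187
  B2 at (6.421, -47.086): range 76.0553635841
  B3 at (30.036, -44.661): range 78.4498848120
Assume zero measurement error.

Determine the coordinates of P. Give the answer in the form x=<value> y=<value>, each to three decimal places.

eq1: (x + 43.005)² + (y − 41.587)² = 47.4569932187²
eq2: (x − 6.421)² + (y + 47.086)² = 76.0553635841²
eq3: (x − 30.036)² + (y + 44.661)² = 78.4498848120²
eq3−eq1, eq3−eq2 (x²,y² cancel):
  -146.082·x + 172.496·y = 4584.360599
  -47.230·x − 4.850·y = -268.479483
det = -146.082·-4.850 − 172.496·-47.230 = 8855.483780
x = (4584.360599·-4.850 − 172.496·-268.479483) / 8855.483780 = 2.718935
y = (-146.082·-268.479483 − 4584.360599·-47.230) / 8855.483780 = 28.879209

x=2.719 y=28.879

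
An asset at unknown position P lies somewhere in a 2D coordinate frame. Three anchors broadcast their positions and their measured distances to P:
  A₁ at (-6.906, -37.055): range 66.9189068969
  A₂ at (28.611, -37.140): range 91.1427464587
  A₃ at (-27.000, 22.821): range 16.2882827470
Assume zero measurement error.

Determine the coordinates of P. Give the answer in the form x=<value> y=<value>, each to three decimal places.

x=-42.914 y=19.350

eq1: (x + 6.906)² + (y + 37.055)² = 66.9189068969²
eq2: (x − 28.611)² + (y + 37.140)² = 91.1427464587²
eq3: (x + 27.000)² + (y − 22.821)² = 16.2882827470²
eq3−eq1, eq3−eq2 (x²,y² cancel):
  40.188·x − 119.752·y = -4041.864125
  111.222·x − 119.922·y = -7093.521197
det = 40.188·-119.922 − -119.752·111.222 = 8499.631608
x = (-4041.864125·-119.922 − -119.752·-7093.521197) / 8499.631608 = -42.914204
y = (40.188·-7093.521197 − -4041.864125·111.222) / 8499.631608 = 19.350225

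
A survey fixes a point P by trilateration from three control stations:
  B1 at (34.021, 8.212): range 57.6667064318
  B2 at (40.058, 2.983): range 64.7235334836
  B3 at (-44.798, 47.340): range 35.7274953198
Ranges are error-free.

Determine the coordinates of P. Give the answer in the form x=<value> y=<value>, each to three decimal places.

x=-22.554 y=19.382

eq1: (x − 34.021)² + (y − 8.212)² = 57.6667064318²
eq2: (x − 40.058)² + (y − 2.983)² = 64.7235334836²
eq3: (x + 44.798)² + (y − 47.340)² = 35.7274953198²
eq2−eq1, eq2−eq3 (x²,y² cancel):
  -12.074·x + 10.458·y = 475.010488
  -169.712·x + 88.714·y = 5547.076616
det = -12.074·88.714 − 10.458·-169.712 = 703.715260
x = (475.010488·88.714 − 10.458·5547.076616) / 703.715260 = -22.553507
y = (-12.074·5547.076616 − 475.010488·-169.712) / 703.715260 = 19.382238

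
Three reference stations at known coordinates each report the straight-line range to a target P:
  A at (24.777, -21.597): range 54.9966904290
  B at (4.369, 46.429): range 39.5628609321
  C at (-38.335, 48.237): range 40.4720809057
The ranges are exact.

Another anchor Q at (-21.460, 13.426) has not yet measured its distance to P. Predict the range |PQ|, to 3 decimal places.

3.897

eq1: (x − 24.777)² + (y + 21.597)² = 54.9966904290²
eq2: (x − 4.369)² + (y − 46.429)² = 39.5628609321²
eq3: (x + 38.335)² + (y − 48.237)² = 40.4720809057²
eq2−eq3, eq2−eq1 (x²,y² cancel):
  -85.408·x + 3.616·y = 1548.870824
  40.816·x − 136.052·y = -2553.826057
det = -85.408·-136.052 − 3.616·40.816 = 11472.338560
x = (1548.870824·-136.052 − 3.616·-2553.826057) / 11472.338560 = -17.563319
y = (-85.408·-2553.826057 − 1548.870824·40.816) / 11472.338560 = 13.501908
|P − Q| = √((-17.563319 − -21.460)² + (13.501908 − 13.426)²) = 3.897421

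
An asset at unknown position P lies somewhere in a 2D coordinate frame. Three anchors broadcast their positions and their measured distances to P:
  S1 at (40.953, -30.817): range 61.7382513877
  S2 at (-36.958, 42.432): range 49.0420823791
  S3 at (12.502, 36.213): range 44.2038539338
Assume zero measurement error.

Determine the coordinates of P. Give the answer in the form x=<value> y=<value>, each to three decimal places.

eq1: (x − 40.953)² + (y + 30.817)² = 61.7382513877²
eq2: (x + 36.958)² + (y − 42.432)² = 49.0420823791²
eq3: (x − 12.502)² + (y − 36.213)² = 44.2038539338²
eq2−eq1, eq2−eq3 (x²,y² cancel):
  155.822·x − 146.498·y = -1946.018530
  98.920·x − 12.438·y = -1247.541874
det = 155.822·-12.438 − -146.498·98.920 = 12553.468124
x = (-1946.018530·-12.438 − -146.498·-1247.541874) / 12553.468124 = -12.630598
y = (155.822·-1247.541874 − -1946.018530·98.920) / 12553.468124 = -0.150900

x=-12.631 y=-0.151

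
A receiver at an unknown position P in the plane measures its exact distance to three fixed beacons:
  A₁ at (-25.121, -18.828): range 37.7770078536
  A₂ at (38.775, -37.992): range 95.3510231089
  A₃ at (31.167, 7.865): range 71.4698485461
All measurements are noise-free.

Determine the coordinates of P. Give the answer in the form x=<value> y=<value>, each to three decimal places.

eq1: (x + 25.121)² + (y + 18.828)² = 37.7770078536²
eq2: (x − 38.775)² + (y + 37.992)² = 95.3510231089²
eq3: (x − 31.167)² + (y − 7.865)² = 71.4698485461²
eq1−eq2, eq1−eq3 (x²,y² cancel):
  127.792·x − 38.328·y = -5703.380822
  112.576·x + 53.386·y = -3633.155040
det = 127.792·53.386 − -38.328·112.576 = 11137.116640
x = (-5703.380822·53.386 − -38.328·-3633.155040) / 11137.116640 = -39.842651
y = (127.792·-3633.155040 − -5703.380822·112.576) / 11137.116640 = 15.962448

x=-39.843 y=15.962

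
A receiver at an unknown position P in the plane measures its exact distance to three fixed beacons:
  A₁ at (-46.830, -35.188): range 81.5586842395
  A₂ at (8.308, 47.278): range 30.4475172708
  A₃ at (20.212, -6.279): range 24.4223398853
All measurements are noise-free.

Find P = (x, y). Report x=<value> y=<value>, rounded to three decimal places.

x=15.303 y=17.645

eq1: (x + 46.830)² + (y + 35.188)² = 81.5586842395²
eq2: (x − 8.308)² + (y − 47.278)² = 30.4475172708²
eq3: (x − 20.212)² + (y + 6.279)² = 24.4223398853²
eq3−eq2, eq3−eq1 (x²,y² cancel):
  -23.808·x + 107.114·y = 1525.680741
  -134.084·x − 57.818·y = -3072.074830
det = -23.808·-57.818 − 107.114·-134.084 = 15738.804520
x = (1525.680741·-57.818 − 107.114·-3072.074830) / 15738.804520 = 15.302968
y = (-23.808·-3072.074830 − 1525.680741·-134.084) / 15738.804520 = 17.644881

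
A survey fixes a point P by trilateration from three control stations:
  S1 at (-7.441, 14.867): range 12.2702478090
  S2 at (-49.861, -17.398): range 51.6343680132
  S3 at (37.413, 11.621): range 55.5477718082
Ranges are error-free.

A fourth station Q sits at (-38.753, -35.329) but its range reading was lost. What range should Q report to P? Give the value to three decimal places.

eq1: (x + 7.441)² + (y − 14.867)² = 12.2702478090²
eq2: (x + 49.861)² + (y + 17.398)² = 51.6343680132²
eq3: (x − 37.413)² + (y − 11.621)² = 55.5477718082²
eq3−eq1, eq3−eq2 (x²,y² cancel):
  -89.708·x + 6.492·y = 1676.611932
  -174.548·x − 58.038·y = 1673.476508
det = -89.708·-58.038 − 6.492·-174.548 = 6339.638520
x = (1676.611932·-58.038 − 6.492·1673.476508) / 6339.638520 = -17.062710
y = (-89.708·1673.476508 − 1676.611932·-174.548) / 6339.638520 = 22.481570
|P − Q| = √((-17.062710 − -38.753)² + (22.481570 − -35.329)²) = 61.745694

61.746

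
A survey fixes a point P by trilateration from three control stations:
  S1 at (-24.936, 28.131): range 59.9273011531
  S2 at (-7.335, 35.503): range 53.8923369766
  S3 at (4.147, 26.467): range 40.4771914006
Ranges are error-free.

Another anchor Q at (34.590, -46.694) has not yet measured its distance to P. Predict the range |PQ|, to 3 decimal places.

eq1: (x + 24.936)² + (y − 28.131)² = 59.9273011531²
eq2: (x + 7.335)² + (y − 35.503)² = 53.8923369766²
eq3: (x − 4.147)² + (y − 26.467)² = 40.4771914006²
eq1−eq3, eq1−eq2 (x²,y² cancel):
  58.166·x − 3.328·y = 1257.420841
  35.202·x + 14.744·y = 588.005416
det = 58.166·14.744 − -3.328·35.202 = 974.751760
x = (1257.420841·14.744 − -3.328·588.005416) / 974.751760 = 21.027195
y = (58.166·588.005416 − 1257.420841·35.202) / 974.751760 = -10.322429
|P − Q| = √((21.027195 − 34.590)² + (-10.322429 − -46.694)²) = 38.818049

38.818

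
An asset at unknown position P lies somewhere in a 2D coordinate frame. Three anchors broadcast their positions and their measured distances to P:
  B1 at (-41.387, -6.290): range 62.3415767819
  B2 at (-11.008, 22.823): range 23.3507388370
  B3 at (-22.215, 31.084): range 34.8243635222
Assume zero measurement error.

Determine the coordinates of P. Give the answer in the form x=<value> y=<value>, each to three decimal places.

x=12.176 y=25.608

eq1: (x + 41.387)² + (y + 6.290)² = 62.3415767819²
eq2: (x + 11.008)² + (y − 22.823)² = 23.3507388370²
eq3: (x + 22.215)² + (y − 31.084)² = 34.8243635222²
eq3−eq2, eq3−eq1 (x²,y² cancel):
  22.414·x − 16.522·y = -150.176598
  -38.344·x − 74.748·y = -2381.009313
det = 22.414·-74.748 − -16.522·-38.344 = -2308.921240
x = (-150.176598·-74.748 − -16.522·-2381.009313) / -2308.921240 = 12.176091
y = (22.414·-2381.009313 − -150.176598·-38.344) / -2308.921240 = 25.607766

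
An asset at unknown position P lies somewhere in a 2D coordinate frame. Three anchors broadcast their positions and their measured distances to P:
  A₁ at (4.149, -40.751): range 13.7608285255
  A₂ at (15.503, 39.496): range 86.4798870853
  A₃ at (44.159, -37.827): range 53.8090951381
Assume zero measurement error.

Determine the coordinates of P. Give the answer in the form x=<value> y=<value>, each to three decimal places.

eq1: (x − 4.149)² + (y + 40.751)² = 13.7608285255²
eq2: (x − 15.503)² + (y − 39.496)² = 86.4798870853²
eq3: (x − 44.159)² + (y + 37.827)² = 53.8090951381²
eq2−eq3, eq2−eq1 (x²,y² cancel):
  57.312·x − 154.646·y = 6163.974336
  -22.708·x − 160.494·y = 7166.991646
det = 57.312·-160.494 − -154.646·-22.708 = -12709.933496
x = (6163.974336·-160.494 − -154.646·7166.991646) / -12709.933496 = -9.367924
y = (57.312·7166.991646 − 6163.974336·-22.708) / -12709.933496 = -43.330373

x=-9.368 y=-43.330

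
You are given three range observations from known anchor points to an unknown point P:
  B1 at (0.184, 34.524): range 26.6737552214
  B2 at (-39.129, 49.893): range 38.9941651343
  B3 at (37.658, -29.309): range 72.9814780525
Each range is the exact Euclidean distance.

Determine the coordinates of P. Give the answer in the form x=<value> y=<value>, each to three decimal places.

x=-19.306 y=16.313

eq1: (x − 0.184)² + (y − 34.524)² = 26.6737552214²
eq2: (x + 39.129)² + (y − 49.893)² = 38.9941651343²
eq3: (x − 37.658)² + (y + 29.309)² = 72.9814780525²
eq3−eq1, eq3−eq2 (x²,y² cancel):
  -74.948·x + 127.666·y = 3529.604908
  -153.574·x + 158.404·y = 5548.998869
det = -74.948·158.404 − 127.666·-153.574 = 7734.115292
x = (3529.604908·158.404 − 127.666·5548.998869) / 7734.115292 = -19.306016
y = (-74.948·5548.998869 − 3529.604908·-153.574) / 7734.115292 = 16.313330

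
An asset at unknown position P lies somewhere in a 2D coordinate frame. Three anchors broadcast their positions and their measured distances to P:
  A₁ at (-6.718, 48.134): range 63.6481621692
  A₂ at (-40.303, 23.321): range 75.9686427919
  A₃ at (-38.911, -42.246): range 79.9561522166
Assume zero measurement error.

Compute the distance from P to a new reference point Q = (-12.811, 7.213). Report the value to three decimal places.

eq1: (x + 6.718)² + (y − 48.134)² = 63.6481621692²
eq2: (x + 40.303)² + (y − 23.321)² = 75.9686427919²
eq3: (x + 38.911)² + (y + 42.246)² = 79.9561522166²
eq3−eq1, eq3−eq2 (x²,y² cancel):
  64.386·x + 180.760·y = 1405.120773
  -2.784·x + 131.134·y = -508.837997
det = 64.386·131.134 − 180.760·-2.784 = 8946.429564
x = (1405.120773·131.134 − 180.760·-508.837997) / 8946.429564 = 30.876749
y = (64.386·-508.837997 − 1405.120773·-2.784) / 8946.429564 = -3.224771
|P − Q| = √((30.876749 − -12.811)² + (-3.224771 − 7.213)²) = 44.917330

44.917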